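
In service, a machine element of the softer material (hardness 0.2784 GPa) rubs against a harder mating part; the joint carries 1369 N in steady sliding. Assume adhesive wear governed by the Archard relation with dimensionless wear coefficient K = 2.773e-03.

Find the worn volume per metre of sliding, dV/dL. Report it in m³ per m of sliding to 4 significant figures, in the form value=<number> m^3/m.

Intermediate values are printed rounded; all working math holds full precision — one final rounding, at 4 significant figures.
Hardness H = 0.2784 GPa = 2.784e+08 Pa.
In SI base units: W = 1369 N, H = 2.784e+08 Pa, K = 2.773e-03.
Wear rate dV/dL = K·W/H (independent of L): 2.773e-03 · 1369 / 2.784e+08 = 1.364e-08 m³/m.

value=1.364e-08 m^3/m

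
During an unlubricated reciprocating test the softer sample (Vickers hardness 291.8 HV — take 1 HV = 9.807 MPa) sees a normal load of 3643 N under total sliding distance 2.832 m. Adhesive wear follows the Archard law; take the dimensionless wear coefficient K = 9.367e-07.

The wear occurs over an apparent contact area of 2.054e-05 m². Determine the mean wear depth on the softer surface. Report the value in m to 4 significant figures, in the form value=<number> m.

The intermediates are displayed rounded — all working math holds full float precision, and a lone final rounding, at four significant digits.
Convert: Hardness H = 291.8 HV × 9.807 MPa/HV = 2862 MPa = 2.862e+09 Pa.
Restated in SI base units: W = 3643 N, H = 2.862e+09 Pa, K = 9.367e-07.
The Archard volume V = K·W·L/H = 9.367e-07 · 3643 · 2.832 / 2.862e+09 = 3.377e-12 m³.
Mean wear depth h = V/A = 3.377e-12 / 2.054e-05 = 1.644e-07 m.

value=1.644e-07 m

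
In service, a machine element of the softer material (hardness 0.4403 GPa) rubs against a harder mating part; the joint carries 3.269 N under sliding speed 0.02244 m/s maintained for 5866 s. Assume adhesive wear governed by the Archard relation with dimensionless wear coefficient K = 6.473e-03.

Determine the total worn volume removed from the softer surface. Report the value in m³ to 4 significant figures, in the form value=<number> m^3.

value=6.326e-09 m^3

Intermediates are shown rounded; the algebra runs at exact precision. Rounded just once, at 4 significant figures.
Convert: Total distance L = v·t = 0.02244 m/s × 5866 s = 131.6 m.
Convert: Hardness H = 0.4403 GPa = 4.403e+08 Pa.
SI base units throughout: W = 3.269 N, H = 4.403e+08 Pa, K = 6.473e-03.
Wear volume V = K·W·L/H = 6.473e-03 · 3.269 · 131.6 / 4.403e+08 = 6.326e-09 m³.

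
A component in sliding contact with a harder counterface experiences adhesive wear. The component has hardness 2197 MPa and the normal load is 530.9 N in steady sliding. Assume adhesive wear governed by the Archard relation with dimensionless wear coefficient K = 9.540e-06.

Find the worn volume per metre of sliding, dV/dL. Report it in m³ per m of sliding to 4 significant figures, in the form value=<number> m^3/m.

value=2.305e-12 m^3/m

Each operation keeps full precision — intermediates are displayed rounded; one final rounding to 4 significant digits.
Convert: Hardness H = 2197 MPa = 2.197e+09 Pa.
In SI base units: W = 530.9 N, H = 2.197e+09 Pa, K = 9.540e-06.
The wear rate dV/dL = K·W/H, so: 9.540e-06 · 530.9 / 2.197e+09 = 2.305e-12 m³/m.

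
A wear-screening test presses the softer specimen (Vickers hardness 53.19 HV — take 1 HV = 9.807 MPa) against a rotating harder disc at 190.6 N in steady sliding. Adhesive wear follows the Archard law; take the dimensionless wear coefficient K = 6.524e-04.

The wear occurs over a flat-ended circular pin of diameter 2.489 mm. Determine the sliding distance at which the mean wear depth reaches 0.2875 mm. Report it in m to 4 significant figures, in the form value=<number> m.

value=5.868 m

All arithmetic keeps full float precision. Intermediate values appear rounded — one final rounding to four significant digits.
Hardness H = 53.19 HV × 9.807 MPa/HV = 521.6 MPa = 5.216e+08 Pa.
Pin diameter d = 2.489 mm = 0.002489 m. Contact area A = π·d²/4 = π·(0.002489 m)²/4 = 4.866e-06 m².
Depth limit h_lim = 0.2875 mm = 2.875e-04 m.
SI base units throughout: W = 190.6 N, H = 5.216e+08 Pa, K = 6.524e-04.
Allowed volume V_lim = h_lim·A = 2.875e-04 · 4.866e-06 = 1.399e-09 m³.
Thus life L = V_lim·H/(K·W) = 1.399e-09 · 5.216e+08 / (6.524e-04 · 190.6) = 5.868 m.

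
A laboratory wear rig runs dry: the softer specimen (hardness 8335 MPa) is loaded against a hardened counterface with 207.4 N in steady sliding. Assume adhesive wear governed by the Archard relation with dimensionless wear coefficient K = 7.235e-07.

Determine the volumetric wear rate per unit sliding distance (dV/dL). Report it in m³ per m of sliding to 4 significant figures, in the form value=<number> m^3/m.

Intermediates are shown rounded; the computation runs at full float precision. Rounded once at the end: four significant digits.
Hardness H = 8335 MPa = 8.335e+09 Pa.
In SI base units, W = 207.4 N, H = 8.335e+09 Pa, K = 7.235e-07.
Sliding wear rate dV/dL = K·W/H (no L dependence): 7.235e-07 · 207.4 / 8.335e+09 = 1.800e-14 m³/m.

value=1.800e-14 m^3/m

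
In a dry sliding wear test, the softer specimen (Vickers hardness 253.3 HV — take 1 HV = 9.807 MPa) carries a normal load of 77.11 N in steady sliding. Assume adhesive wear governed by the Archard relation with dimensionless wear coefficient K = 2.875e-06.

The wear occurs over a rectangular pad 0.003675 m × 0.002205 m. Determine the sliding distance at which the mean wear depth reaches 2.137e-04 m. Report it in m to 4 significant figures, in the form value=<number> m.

Each operation carries exact precision. Intermediate values are shown rounded — one final rounding, at four significant digits.
Hardness H = 253.3 HV × 9.807 MPa/HV = 2484 MPa = 2.484e+09 Pa.
Contact area A = 0.003675 m × 0.002205 m = 8.103e-06 m².
Working in SI base units: W = 77.11 N, H = 2.484e+09 Pa, K = 2.875e-06.
At the depth limit, V_lim = h_lim·A = 2.137e-04 · 8.103e-06 = 1.732e-09 m³.
So the life L = V_lim·H/(K·W) = 1.732e-09 · 2.484e+09 / (2.875e-06 · 77.11) = 1.940e+04 m.

value=1.940e+04 m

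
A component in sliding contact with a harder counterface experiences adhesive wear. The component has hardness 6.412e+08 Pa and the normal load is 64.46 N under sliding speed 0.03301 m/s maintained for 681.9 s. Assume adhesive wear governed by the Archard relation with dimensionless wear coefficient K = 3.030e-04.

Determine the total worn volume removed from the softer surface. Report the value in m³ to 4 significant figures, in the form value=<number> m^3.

value=6.857e-10 m^3

Intermediate values are displayed rounded, and all arithmetic maintains exact precision — one final rounding, at 4 significant digits.
Convert: Distance covered L = v·t = 0.03301 m/s × 681.9 s = 22.51 m.
Restated in SI base units: W = 64.46 N, H = 6.412e+08 Pa, K = 3.030e-04.
Archard relation: V = K·W·L/H = 3.030e-04 · 64.46 · 22.51 / 6.412e+08 = 6.857e-10 m³.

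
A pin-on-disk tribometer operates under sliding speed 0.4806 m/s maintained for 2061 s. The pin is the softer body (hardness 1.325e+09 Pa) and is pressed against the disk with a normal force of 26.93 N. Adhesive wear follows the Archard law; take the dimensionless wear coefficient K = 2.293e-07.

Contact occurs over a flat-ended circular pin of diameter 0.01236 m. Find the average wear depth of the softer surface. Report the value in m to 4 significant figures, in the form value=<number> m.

Intermediates are printed rounded — the algebra holds exact precision. Rounded once at the end: 4 significant digits.
Convert: Path length L = v·t = 0.4806 m/s × 2061 s = 990.5 m.
Convert: Contact area A = π·d²/4 = π·(0.01236 m)²/4 = 1.200e-04 m².
Expressed in SI base units: W = 26.93 N, H = 1.325e+09 Pa, K = 2.293e-07.
Archard volume V = K·W·L/H = 2.293e-07 · 26.93 · 990.5 / 1.325e+09 = 4.616e-12 m³.
Depth of wear h = V/A = 4.616e-12 / 1.200e-04 = 3.847e-08 m.

value=3.847e-08 m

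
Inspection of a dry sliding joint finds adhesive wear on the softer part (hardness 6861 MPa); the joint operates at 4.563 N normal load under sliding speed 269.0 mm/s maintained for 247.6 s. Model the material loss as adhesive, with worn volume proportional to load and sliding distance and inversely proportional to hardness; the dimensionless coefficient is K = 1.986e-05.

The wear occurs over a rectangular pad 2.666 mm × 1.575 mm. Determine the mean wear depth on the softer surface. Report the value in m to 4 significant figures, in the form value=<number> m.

Each operation maintains exact precision. Displayed values are rounded; a lone final rounding: four significant figures.
Sliding speed v = 269.0 mm/s = 0.2690 m/s. Total distance L = v·t = 0.2690 m/s × 247.6 s = 66.60 m.
Hardness H = 6861 MPa = 6.861e+09 Pa.
Pad sides 2.666 mm × 1.575 mm = 0.002666 m × 0.001575 m. Contact area A = 0.002666 m × 0.001575 m = 4.199e-06 m².
SI base units throughout: W = 4.563 N, H = 6.861e+09 Pa, K = 1.986e-05.
The Archard volume V = K·W·L/H = 1.986e-05 · 4.563 · 66.60 / 6.861e+09 = 8.797e-13 m³.
Mean depth h = V/A = 8.797e-13 / 4.199e-06 = 2.095e-07 m.

value=2.095e-07 m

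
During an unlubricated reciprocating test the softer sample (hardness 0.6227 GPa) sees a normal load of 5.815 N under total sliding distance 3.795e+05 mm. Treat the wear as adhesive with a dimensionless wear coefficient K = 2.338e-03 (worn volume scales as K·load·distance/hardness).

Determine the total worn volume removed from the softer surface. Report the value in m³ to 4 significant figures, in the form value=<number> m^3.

Intermediates are displayed rounded. All arithmetic keeps full float precision — rounded just once to four significant digits.
Sliding distance L = 3.795e+05 mm = 379.5 m.
Hardness H = 0.6227 GPa = 6.227e+08 Pa.
Restated in SI base units: W = 5.815 N, H = 6.227e+08 Pa, K = 2.338e-03.
By Archard's law, V = K·W·L/H = 2.338e-03 · 5.815 · 379.5 / 6.227e+08 = 8.286e-09 m³.

value=8.286e-09 m^3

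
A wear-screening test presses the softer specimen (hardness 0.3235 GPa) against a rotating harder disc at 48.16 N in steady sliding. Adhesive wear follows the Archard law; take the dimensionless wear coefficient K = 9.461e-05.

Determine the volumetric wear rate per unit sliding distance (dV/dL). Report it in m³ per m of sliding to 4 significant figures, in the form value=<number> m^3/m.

Intermediates are displayed rounded — every step maintains exact precision — rounded once at the end, at 4 significant figures.
Hardness H = 0.3235 GPa = 3.235e+08 Pa.
In SI base units, W = 48.16 N, H = 3.235e+08 Pa, K = 9.461e-05.
Wear rate dV/dL = K·W/H (no L dependence): 9.461e-05 · 48.16 / 3.235e+08 = 1.408e-11 m³/m.

value=1.408e-11 m^3/m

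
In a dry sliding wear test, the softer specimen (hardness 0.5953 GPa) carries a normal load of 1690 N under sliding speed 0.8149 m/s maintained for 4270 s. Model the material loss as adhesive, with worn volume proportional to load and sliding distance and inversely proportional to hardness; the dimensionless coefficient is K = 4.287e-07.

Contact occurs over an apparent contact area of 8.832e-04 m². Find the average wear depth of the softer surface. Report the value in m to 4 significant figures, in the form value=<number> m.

value=4.795e-06 m

Intermediate values are shown rounded; all arithmetic keeps exact precision, and one final rounding, at 4 significant digits.
Total distance L = v·t = 0.8149 m/s × 4270 s = 3480 m.
Hardness H = 0.5953 GPa = 5.953e+08 Pa.
Collected in SI base units: W = 1690 N, H = 5.953e+08 Pa, K = 4.287e-07.
Worn volume V = K·W·L/H = 4.287e-07 · 1690 · 3480 / 5.953e+08 = 4.235e-09 m³.
Depth h = V/A = 4.235e-09 / 8.832e-04 = 4.795e-06 m.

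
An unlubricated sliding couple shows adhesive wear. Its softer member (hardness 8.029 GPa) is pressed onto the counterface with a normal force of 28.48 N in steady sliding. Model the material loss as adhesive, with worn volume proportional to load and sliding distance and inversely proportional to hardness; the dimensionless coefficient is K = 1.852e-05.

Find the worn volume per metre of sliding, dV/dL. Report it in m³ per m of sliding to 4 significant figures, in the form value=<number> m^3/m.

The intermediates are displayed rounded; every step keeps full float precision — one last rounding to 4 significant figures.
Hardness H = 8.029 GPa = 8.029e+09 Pa.
Collected in SI base units: W = 28.48 N, H = 8.029e+09 Pa, K = 1.852e-05.
Volumetric rate dV/dL = K·W/H (independent of L): 1.852e-05 · 28.48 / 8.029e+09 = 6.569e-14 m³/m.

value=6.569e-14 m^3/m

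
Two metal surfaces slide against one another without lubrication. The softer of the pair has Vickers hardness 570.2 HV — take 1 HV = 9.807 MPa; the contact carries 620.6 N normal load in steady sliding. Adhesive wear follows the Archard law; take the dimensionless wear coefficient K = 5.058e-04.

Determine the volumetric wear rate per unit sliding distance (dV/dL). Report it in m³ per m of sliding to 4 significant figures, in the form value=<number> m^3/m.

value=5.613e-11 m^3/m

Intermediate values are shown rounded. The algebra holds full precision. Rounded once at the end, at 4 significant figures.
Convert: Hardness H = 570.2 HV × 9.807 MPa/HV = 5592 MPa = 5.592e+09 Pa.
Restated in SI base units: W = 620.6 N, H = 5.592e+09 Pa, K = 5.058e-04.
Wear rate dV/dL = K·W/H (independent of L): 5.058e-04 · 620.6 / 5.592e+09 = 5.613e-11 m³/m.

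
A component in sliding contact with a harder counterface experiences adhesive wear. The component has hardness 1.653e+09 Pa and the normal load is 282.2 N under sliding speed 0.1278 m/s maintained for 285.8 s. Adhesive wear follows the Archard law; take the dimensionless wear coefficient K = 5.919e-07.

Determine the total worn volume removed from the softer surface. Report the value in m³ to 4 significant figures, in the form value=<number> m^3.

All arithmetic maintains exact precision, and the intermediates are printed rounded; rounded just once: four significant figures.
Path length L = v·t = 0.1278 m/s × 285.8 s = 36.53 m.
SI base units throughout: W = 282.2 N, H = 1.653e+09 Pa, K = 5.919e-07.
Wear volume V = K·W·L/H = 5.919e-07 · 282.2 · 36.53 / 1.653e+09 = 3.691e-12 m³.

value=3.691e-12 m^3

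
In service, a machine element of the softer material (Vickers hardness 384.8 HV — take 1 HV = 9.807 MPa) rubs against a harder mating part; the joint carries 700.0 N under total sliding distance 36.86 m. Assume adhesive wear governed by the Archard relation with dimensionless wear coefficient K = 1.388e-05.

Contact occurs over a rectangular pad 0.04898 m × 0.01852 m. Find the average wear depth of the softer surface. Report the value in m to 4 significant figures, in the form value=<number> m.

value=1.046e-07 m

Quoted intermediates are rounded. All working math keeps full float precision — one final rounding, at four significant figures.
Hardness H = 384.8 HV × 9.807 MPa/HV = 3774 MPa = 3.774e+09 Pa.
Contact area A = 0.04898 m × 0.01852 m = 9.071e-04 m².
In SI base units: W = 700.0 N, H = 3.774e+09 Pa, K = 1.388e-05.
Archard volume V = K·W·L/H = 1.388e-05 · 700.0 · 36.86 / 3.774e+09 = 9.490e-11 m³.
Mean depth h = V/A = 9.490e-11 / 9.071e-04 = 1.046e-07 m.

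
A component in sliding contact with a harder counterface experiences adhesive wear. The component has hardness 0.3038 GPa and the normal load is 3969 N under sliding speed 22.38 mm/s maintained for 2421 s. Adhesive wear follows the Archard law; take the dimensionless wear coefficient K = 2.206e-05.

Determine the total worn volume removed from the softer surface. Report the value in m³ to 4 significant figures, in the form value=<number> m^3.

Intermediates are shown rounded; each operation carries full float precision; one final rounding: four significant digits.
Sliding speed v = 22.38 mm/s = 0.02238 m/s. Distance covered L = v·t = 0.02238 m/s × 2421 s = 54.18 m.
Hardness H = 0.3038 GPa = 3.038e+08 Pa.
Expressed in SI base units: W = 3969 N, H = 3.038e+08 Pa, K = 2.206e-05.
Worn volume V = K·W·L/H = 2.206e-05 · 3969 · 54.18 / 3.038e+08 = 1.562e-08 m³.

value=1.562e-08 m^3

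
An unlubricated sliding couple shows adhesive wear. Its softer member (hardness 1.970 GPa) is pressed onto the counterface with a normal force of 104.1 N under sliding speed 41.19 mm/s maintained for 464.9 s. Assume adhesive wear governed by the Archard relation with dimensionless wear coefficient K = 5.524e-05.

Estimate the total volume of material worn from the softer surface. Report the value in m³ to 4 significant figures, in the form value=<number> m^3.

Every step holds full precision, and intermediate values are printed rounded, and a lone final rounding to four significant figures.
Convert: Sliding speed v = 41.19 mm/s = 0.04119 m/s. Distance covered L = v·t = 0.04119 m/s × 464.9 s = 19.15 m.
Convert: Hardness H = 1.970 GPa = 1.970e+09 Pa.
In SI base units, W = 104.1 N, H = 1.970e+09 Pa, K = 5.524e-05.
Worn volume V = K·W·L/H = 5.524e-05 · 104.1 · 19.15 / 1.970e+09 = 5.590e-11 m³.

value=5.590e-11 m^3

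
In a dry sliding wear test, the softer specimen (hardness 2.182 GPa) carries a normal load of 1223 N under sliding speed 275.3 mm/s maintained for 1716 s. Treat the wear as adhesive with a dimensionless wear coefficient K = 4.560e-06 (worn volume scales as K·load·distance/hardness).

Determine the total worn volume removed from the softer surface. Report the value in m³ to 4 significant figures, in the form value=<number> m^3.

value=1.207e-09 m^3

Intermediate values are shown rounded. The computation maintains full float precision. Rounded once at the end, at 4 significant figures.
Sliding speed v = 275.3 mm/s = 0.2753 m/s. Path length L = v·t = 0.2753 m/s × 1716 s = 472.4 m.
Hardness H = 2.182 GPa = 2.182e+09 Pa.
Collected in SI base units: W = 1223 N, H = 2.182e+09 Pa, K = 4.560e-06.
Wear volume V = K·W·L/H = 4.560e-06 · 1223 · 472.4 / 2.182e+09 = 1.207e-09 m³.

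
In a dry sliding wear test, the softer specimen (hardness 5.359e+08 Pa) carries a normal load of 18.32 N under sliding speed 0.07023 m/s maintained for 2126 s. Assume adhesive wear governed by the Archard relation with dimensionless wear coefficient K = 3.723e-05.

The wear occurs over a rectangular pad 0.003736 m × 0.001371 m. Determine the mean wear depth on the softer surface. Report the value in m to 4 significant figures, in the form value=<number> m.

value=3.710e-05 m

Every step holds exact precision — intermediates appear rounded; one final rounding: 4 significant figures.
Total distance L = v·t = 0.07023 m/s × 2126 s = 149.3 m.
Contact area A = 0.003736 m × 0.001371 m = 5.122e-06 m².
Collected in SI base units: W = 18.32 N, H = 5.359e+08 Pa, K = 3.723e-05.
By Archard's law, V = K·W·L/H = 3.723e-05 · 18.32 · 149.3 / 5.359e+08 = 1.900e-10 m³.
Depth h = V/A = 1.900e-10 / 5.122e-06 = 3.710e-05 m.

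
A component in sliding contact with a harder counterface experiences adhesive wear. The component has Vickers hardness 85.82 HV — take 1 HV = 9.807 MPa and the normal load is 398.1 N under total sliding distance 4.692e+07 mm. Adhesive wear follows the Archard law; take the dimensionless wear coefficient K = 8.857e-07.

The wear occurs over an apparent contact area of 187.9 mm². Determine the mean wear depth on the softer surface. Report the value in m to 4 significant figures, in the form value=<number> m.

value=1.046e-04 m

Intermediates are shown rounded — all arithmetic keeps exact precision, and one last rounding, at four significant figures.
Convert: Distance L = 4.692e+07 mm = 4.692e+04 m.
Convert: Hardness H = 85.82 HV × 9.807 MPa/HV = 841.6 MPa = 8.416e+08 Pa.
Convert: Contact area A = 187.9 mm² = 1.879e-04 m².
In SI base units: W = 398.1 N, H = 8.416e+08 Pa, K = 8.857e-07.
Archard relation: V = K·W·L/H = 8.857e-07 · 398.1 · 4.692e+04 / 8.416e+08 = 1.966e-08 m³.
Mean depth h = V/A = 1.966e-08 / 1.879e-04 = 1.046e-04 m.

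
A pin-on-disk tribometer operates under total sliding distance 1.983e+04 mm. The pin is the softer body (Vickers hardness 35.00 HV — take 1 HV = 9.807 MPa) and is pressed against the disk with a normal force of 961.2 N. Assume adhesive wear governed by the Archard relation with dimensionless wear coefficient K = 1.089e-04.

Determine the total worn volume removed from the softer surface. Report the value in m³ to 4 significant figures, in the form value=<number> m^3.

Each operation keeps full float precision, and printed values are rounded, and rounded just once, at four significant figures.
Convert: Path length L = 1.983e+04 mm = 19.83 m.
Convert: Hardness H = 35.00 HV × 9.807 MPa/HV = 343.2 MPa = 3.432e+08 Pa.
Collected in SI base units: W = 961.2 N, H = 3.432e+08 Pa, K = 1.089e-04.
Apply Archard: V = K·W·L/H = 1.089e-04 · 961.2 · 19.83 / 3.432e+08 = 6.047e-09 m³.

value=6.047e-09 m^3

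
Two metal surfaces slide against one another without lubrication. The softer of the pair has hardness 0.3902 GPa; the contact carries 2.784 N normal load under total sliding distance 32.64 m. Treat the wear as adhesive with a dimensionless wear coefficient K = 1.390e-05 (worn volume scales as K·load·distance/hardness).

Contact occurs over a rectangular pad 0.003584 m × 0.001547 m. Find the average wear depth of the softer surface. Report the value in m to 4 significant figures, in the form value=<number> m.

value=5.838e-07 m

The computation carries full float precision; the intermediates are displayed rounded; a lone final rounding, at 4 significant digits.
Convert: Hardness H = 0.3902 GPa = 3.902e+08 Pa.
Convert: Contact area A = 0.003584 m × 0.001547 m = 5.544e-06 m².
As SI base values: W = 2.784 N, H = 3.902e+08 Pa, K = 1.390e-05.
Wear volume V = K·W·L/H = 1.390e-05 · 2.784 · 32.64 / 3.902e+08 = 3.237e-12 m³.
Mean depth h = V/A = 3.237e-12 / 5.544e-06 = 5.838e-07 m.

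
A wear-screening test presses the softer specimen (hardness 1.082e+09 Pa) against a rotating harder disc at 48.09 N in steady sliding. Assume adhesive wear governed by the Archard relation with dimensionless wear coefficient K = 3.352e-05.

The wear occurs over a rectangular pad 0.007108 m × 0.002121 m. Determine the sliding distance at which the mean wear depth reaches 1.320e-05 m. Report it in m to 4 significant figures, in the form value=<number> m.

value=133.6 m

Each operation carries full precision; the intermediates are shown rounded. Rounded just once, at four significant digits.
Convert: Contact area A = 0.007108 m × 0.002121 m = 1.508e-05 m².
Restated in SI base units: W = 48.09 N, H = 1.082e+09 Pa, K = 3.352e-05.
Allowed volume V_lim = h_lim·A = 1.320e-05 · 1.508e-05 = 1.990e-10 m³.
Inverting, life L = V_lim·H/(K·W) = 1.990e-10 · 1.082e+09 / (3.352e-05 · 48.09) = 133.6 m.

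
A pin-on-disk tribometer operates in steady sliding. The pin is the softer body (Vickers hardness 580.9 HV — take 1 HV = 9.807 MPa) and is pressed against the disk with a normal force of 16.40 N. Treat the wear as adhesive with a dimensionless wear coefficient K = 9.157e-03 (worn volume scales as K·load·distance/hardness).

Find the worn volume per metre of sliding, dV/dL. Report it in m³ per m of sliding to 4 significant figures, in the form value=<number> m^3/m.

value=2.636e-11 m^3/m

Every step keeps exact precision; the intermediates are displayed rounded. Rounded once at the end to 4 significant figures.
Convert: Hardness H = 580.9 HV × 9.807 MPa/HV = 5697 MPa = 5.697e+09 Pa.
SI base units throughout: W = 16.40 N, H = 5.697e+09 Pa, K = 9.157e-03.
Volumetric rate dV/dL = K·W/H, per unit distance: 9.157e-03 · 16.40 / 5.697e+09 = 2.636e-11 m³/m.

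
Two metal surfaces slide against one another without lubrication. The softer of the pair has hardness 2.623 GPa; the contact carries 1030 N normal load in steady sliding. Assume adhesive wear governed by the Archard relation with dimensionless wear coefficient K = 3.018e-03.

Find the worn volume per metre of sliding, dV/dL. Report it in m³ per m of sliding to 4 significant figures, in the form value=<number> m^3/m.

value=1.185e-09 m^3/m

Intermediate values are shown rounded. The algebra holds full precision, and rounded just once to four significant digits.
Convert: Hardness H = 2.623 GPa = 2.623e+09 Pa.
Collected in SI base units: W = 1030 N, H = 2.623e+09 Pa, K = 3.018e-03.
Wear rate dV/dL = K·W/H (no L dependence): 3.018e-03 · 1030 / 2.623e+09 = 1.185e-09 m³/m.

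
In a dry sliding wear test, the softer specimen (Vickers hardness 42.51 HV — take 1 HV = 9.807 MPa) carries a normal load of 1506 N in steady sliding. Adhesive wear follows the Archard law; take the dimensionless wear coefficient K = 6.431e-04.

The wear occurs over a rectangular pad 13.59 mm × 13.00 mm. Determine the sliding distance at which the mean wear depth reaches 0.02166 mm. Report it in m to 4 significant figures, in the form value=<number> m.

value=1.647 m

Every step keeps full precision. The intermediates are printed rounded. Rounded once at the end, at 4 significant figures.
Hardness H = 42.51 HV × 9.807 MPa/HV = 416.9 MPa = 4.169e+08 Pa.
Pad sides 13.59 mm × 13.00 mm = 0.01359 m × 0.01300 m. Contact area A = 0.01359 m × 0.01300 m = 1.767e-04 m².
Depth limit h_lim = 0.02166 mm = 2.166e-05 m.
Collected in SI base units: W = 1506 N, H = 4.169e+08 Pa, K = 6.431e-04.
Allowed volume V_lim = h_lim·A = 2.166e-05 · 1.767e-04 = 3.827e-09 m³.
Thus life L = V_lim·H/(K·W) = 3.827e-09 · 4.169e+08 / (6.431e-04 · 1506) = 1.647 m.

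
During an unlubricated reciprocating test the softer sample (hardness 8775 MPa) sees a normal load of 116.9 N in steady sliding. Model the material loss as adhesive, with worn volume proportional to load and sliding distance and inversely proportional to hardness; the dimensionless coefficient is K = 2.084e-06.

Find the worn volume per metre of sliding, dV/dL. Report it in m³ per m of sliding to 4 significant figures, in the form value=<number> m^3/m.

All working math holds exact precision — intermediate values are displayed rounded — one final rounding to four significant digits.
Convert: Hardness H = 8775 MPa = 8.775e+09 Pa.
Restated in SI base units: W = 116.9 N, H = 8.775e+09 Pa, K = 2.084e-06.
The wear rate dV/dL = K·W/H (independent of L): 2.084e-06 · 116.9 / 8.775e+09 = 2.776e-14 m³/m.

value=2.776e-14 m^3/m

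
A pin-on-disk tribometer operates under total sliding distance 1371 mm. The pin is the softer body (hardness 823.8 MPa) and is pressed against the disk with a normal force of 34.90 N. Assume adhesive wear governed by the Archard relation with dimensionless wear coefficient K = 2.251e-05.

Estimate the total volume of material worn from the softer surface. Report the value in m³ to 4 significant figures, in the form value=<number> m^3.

Each operation maintains full precision; printed values are rounded, and one last rounding to 4 significant digits.
Total distance L = 1371 mm = 1.371 m.
Hardness H = 823.8 MPa = 8.238e+08 Pa.
Expressed in SI base units: W = 34.90 N, H = 8.238e+08 Pa, K = 2.251e-05.
Wear volume V = K·W·L/H = 2.251e-05 · 34.90 · 1.371 / 8.238e+08 = 1.307e-12 m³.

value=1.307e-12 m^3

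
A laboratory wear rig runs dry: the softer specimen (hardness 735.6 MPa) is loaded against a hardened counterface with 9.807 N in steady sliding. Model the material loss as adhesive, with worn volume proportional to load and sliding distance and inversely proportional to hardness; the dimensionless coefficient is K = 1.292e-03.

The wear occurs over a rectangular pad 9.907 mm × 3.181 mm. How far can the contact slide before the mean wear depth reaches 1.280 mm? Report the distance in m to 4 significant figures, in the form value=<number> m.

Every step runs at full precision, and intermediate values are shown rounded — a single final rounding to 4 significant digits.
Hardness H = 735.6 MPa = 7.356e+08 Pa.
Pad sides 9.907 mm × 3.181 mm = 0.009907 m × 0.003181 m. Contact area A = 0.009907 m × 0.003181 m = 3.151e-05 m².
Depth limit h_lim = 1.280 mm = 0.001280 m.
Restated in SI base units: W = 9.807 N, H = 7.356e+08 Pa, K = 1.292e-03.
Limit volume V_lim = h_lim·A = 0.001280 · 3.151e-05 = 4.034e-08 m³.
Inverting, life L = V_lim·H/(K·W) = 4.034e-08 · 7.356e+08 / (1.292e-03 · 9.807) = 2342 m.

value=2342 m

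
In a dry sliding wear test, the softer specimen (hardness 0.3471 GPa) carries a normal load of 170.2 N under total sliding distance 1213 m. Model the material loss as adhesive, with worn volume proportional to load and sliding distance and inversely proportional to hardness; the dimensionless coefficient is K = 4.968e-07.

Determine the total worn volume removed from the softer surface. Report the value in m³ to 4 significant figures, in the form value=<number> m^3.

The intermediates appear rounded — the algebra runs at full precision; rounded once at the end, at four significant digits.
Hardness H = 0.3471 GPa = 3.471e+08 Pa.
As SI base values: W = 170.2 N, H = 3.471e+08 Pa, K = 4.968e-07.
The Archard volume V = K·W·L/H = 4.968e-07 · 170.2 · 1213 / 3.471e+08 = 2.955e-10 m³.

value=2.955e-10 m^3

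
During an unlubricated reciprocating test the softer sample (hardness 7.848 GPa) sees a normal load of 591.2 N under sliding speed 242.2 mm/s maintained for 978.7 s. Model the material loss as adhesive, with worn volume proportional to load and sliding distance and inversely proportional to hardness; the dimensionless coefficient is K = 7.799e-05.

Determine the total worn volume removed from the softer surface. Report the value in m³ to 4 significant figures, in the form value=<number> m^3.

Intermediates are displayed rounded. The algebra keeps full precision — a single final rounding to four significant figures.
Sliding speed v = 242.2 mm/s = 0.2422 m/s. Sliding distance L = v·t = 0.2422 m/s × 978.7 s = 237.0 m.
Hardness H = 7.848 GPa = 7.848e+09 Pa.
Restated in SI base units: W = 591.2 N, H = 7.848e+09 Pa, K = 7.799e-05.
Volume removed: V = K·W·L/H = 7.799e-05 · 591.2 · 237.0 / 7.848e+09 = 1.393e-09 m³.

value=1.393e-09 m^3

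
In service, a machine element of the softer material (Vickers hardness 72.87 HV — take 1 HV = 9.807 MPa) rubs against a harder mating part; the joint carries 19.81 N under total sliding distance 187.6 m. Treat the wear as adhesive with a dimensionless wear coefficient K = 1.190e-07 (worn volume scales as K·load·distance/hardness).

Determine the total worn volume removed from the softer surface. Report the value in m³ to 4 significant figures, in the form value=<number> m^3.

value=6.188e-13 m^3

Intermediates are displayed rounded; the algebra maintains exact precision; one final rounding to four significant figures.
Hardness H = 72.87 HV × 9.807 MPa/HV = 714.6 MPa = 7.146e+08 Pa.
Restated in SI base units: W = 19.81 N, H = 7.146e+08 Pa, K = 1.190e-07.
Worn volume V = K·W·L/H = 1.190e-07 · 19.81 · 187.6 / 7.146e+08 = 6.188e-13 m³.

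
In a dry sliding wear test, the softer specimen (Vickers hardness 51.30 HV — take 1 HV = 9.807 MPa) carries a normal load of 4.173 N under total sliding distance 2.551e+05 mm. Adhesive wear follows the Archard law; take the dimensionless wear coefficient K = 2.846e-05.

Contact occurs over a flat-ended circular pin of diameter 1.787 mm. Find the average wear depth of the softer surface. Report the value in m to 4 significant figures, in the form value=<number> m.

All arithmetic carries exact precision — displayed values are rounded, and one final rounding: 4 significant figures.
The distance L = 2.551e+05 mm = 255.1 m.
Hardness H = 51.30 HV × 9.807 MPa/HV = 503.1 MPa = 5.031e+08 Pa.
Pin diameter d = 1.787 mm = 0.001787 m. Contact area A = π·d²/4 = π·(0.001787 m)²/4 = 2.508e-06 m².
Restated in SI base units: W = 4.173 N, H = 5.031e+08 Pa, K = 2.846e-05.
By Archard's law, V = K·W·L/H = 2.846e-05 · 4.173 · 255.1 / 5.031e+08 = 6.022e-11 m³.
Wear depth h = V/A = 6.022e-11 / 2.508e-06 = 2.401e-05 m.

value=2.401e-05 m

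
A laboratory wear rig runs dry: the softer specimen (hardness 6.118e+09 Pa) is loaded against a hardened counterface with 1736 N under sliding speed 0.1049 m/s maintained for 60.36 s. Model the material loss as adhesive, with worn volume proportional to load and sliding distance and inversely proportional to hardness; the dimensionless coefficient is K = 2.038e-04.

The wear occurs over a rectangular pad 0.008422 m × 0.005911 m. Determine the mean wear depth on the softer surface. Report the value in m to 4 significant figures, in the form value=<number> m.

value=7.355e-06 m

Displayed values are rounded, and each operation maintains full precision, and one last rounding, at four significant figures.
Convert: Sliding distance L = v·t = 0.1049 m/s × 60.36 s = 6.332 m.
Convert: Contact area A = 0.008422 m × 0.005911 m = 4.978e-05 m².
Expressed in SI base units: W = 1736 N, H = 6.118e+09 Pa, K = 2.038e-04.
Volume removed: V = K·W·L/H = 2.038e-04 · 1736 · 6.332 / 6.118e+09 = 3.662e-10 m³.
Average depth h = V/A = 3.662e-10 / 4.978e-05 = 7.355e-06 m.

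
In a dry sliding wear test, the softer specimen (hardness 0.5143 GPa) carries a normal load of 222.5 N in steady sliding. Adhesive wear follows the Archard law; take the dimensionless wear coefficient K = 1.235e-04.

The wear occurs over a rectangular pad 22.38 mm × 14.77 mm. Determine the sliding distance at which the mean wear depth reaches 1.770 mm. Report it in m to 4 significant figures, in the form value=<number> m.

value=1.095e+04 m

All working math keeps full float precision; printed values are rounded. Rounded just once, at four significant figures.
Convert: Hardness H = 0.5143 GPa = 5.143e+08 Pa.
Convert: Pad sides 22.38 mm × 14.77 mm = 0.02238 m × 0.01477 m. Contact area A = 0.02238 m × 0.01477 m = 3.306e-04 m².
Convert: Depth limit h_lim = 1.770 mm = 0.001770 m.
As SI base values: W = 222.5 N, H = 5.143e+08 Pa, K = 1.235e-04.
Allowed volume V_lim = h_lim·A = 0.001770 · 3.306e-04 = 5.851e-07 m³.
So the life L = V_lim·H/(K·W) = 5.851e-07 · 5.143e+08 / (1.235e-04 · 222.5) = 1.095e+04 m.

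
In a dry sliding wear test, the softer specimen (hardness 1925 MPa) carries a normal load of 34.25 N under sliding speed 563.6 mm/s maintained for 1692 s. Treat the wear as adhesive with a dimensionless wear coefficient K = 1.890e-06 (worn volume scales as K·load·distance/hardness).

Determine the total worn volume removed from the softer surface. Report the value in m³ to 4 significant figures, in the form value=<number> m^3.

Quoted intermediates are rounded. The algebra holds full float precision. Rounded once at the end to 4 significant figures.
Convert: Sliding speed v = 563.6 mm/s = 0.5636 m/s. Path length L = v·t = 0.5636 m/s × 1692 s = 953.6 m.
Convert: Hardness H = 1925 MPa = 1.925e+09 Pa.
Restated in SI base units: W = 34.25 N, H = 1.925e+09 Pa, K = 1.890e-06.
Archard relation: V = K·W·L/H = 1.890e-06 · 34.25 · 953.6 / 1.925e+09 = 3.207e-11 m³.

value=3.207e-11 m^3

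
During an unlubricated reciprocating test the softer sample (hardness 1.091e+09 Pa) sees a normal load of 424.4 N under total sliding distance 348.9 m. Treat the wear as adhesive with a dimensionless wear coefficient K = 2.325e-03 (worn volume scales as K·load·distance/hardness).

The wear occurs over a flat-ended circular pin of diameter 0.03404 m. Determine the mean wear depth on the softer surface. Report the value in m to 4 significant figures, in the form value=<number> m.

value=3.467e-04 m

The computation runs at full precision — intermediates appear rounded, and one last rounding to four significant figures.
Convert: Contact area A = π·d²/4 = π·(0.03404 m)²/4 = 9.101e-04 m².
Expressed in SI base units: W = 424.4 N, H = 1.091e+09 Pa, K = 2.325e-03.
Worn volume V = K·W·L/H = 2.325e-03 · 424.4 · 348.9 / 1.091e+09 = 3.156e-07 m³.
Mean depth h = V/A = 3.156e-07 / 9.101e-04 = 3.467e-04 m.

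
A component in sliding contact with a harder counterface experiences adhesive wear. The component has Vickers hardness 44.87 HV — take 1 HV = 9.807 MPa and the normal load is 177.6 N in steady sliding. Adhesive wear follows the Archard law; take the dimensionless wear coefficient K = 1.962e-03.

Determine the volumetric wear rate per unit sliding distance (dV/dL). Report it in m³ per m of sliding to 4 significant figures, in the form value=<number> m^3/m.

value=7.919e-10 m^3/m

The algebra keeps full precision — intermediate values are displayed rounded; rounded just once to four significant digits.
Convert: Hardness H = 44.87 HV × 9.807 MPa/HV = 440.0 MPa = 4.400e+08 Pa.
Expressed in SI base units: W = 177.6 N, H = 4.400e+08 Pa, K = 1.962e-03.
Wear rate dV/dL = K·W/H, so: 1.962e-03 · 177.6 / 4.400e+08 = 7.919e-10 m³/m.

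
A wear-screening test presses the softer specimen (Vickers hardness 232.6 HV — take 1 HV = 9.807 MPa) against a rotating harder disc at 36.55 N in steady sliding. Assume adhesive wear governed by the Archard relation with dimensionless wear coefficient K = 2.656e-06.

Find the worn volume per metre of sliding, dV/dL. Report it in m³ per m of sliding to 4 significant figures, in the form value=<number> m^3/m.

All arithmetic maintains exact precision — intermediates are shown rounded; a lone final rounding: four significant digits.
Convert: Hardness H = 232.6 HV × 9.807 MPa/HV = 2281 MPa = 2.281e+09 Pa.
In SI base units, W = 36.55 N, H = 2.281e+09 Pa, K = 2.656e-06.
Sliding wear rate dV/dL = K·W/H, so: 2.656e-06 · 36.55 / 2.281e+09 = 4.256e-14 m³/m.

value=4.256e-14 m^3/m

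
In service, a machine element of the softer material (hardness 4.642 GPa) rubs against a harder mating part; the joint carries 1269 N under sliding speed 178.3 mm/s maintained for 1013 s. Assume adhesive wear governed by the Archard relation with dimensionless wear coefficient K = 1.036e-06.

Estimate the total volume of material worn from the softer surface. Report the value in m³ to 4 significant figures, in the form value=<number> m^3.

Intermediate values appear rounded, and the algebra keeps full precision; one final rounding, at four significant digits.
Sliding speed v = 178.3 mm/s = 0.1783 m/s. The distance L = v·t = 0.1783 m/s × 1013 s = 180.6 m.
Hardness H = 4.642 GPa = 4.642e+09 Pa.
As SI base values: W = 1269 N, H = 4.642e+09 Pa, K = 1.036e-06.
The Archard volume V = K·W·L/H = 1.036e-06 · 1269 · 180.6 / 4.642e+09 = 5.115e-11 m³.

value=5.115e-11 m^3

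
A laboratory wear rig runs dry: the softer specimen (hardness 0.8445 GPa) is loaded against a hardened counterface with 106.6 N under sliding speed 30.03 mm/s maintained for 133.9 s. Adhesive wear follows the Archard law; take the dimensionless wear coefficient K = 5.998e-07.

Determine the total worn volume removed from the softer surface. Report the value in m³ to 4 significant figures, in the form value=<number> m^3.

value=3.044e-13 m^3

Intermediates are shown rounded; the computation carries full precision. Rounded once at the end to 4 significant figures.
Convert: Sliding speed v = 30.03 mm/s = 0.03003 m/s. Sliding distance L = v·t = 0.03003 m/s × 133.9 s = 4.021 m.
Convert: Hardness H = 0.8445 GPa = 8.445e+08 Pa.
As SI base values: W = 106.6 N, H = 8.445e+08 Pa, K = 5.998e-07.
Archard relation: V = K·W·L/H = 5.998e-07 · 106.6 · 4.021 / 8.445e+08 = 3.044e-13 m³.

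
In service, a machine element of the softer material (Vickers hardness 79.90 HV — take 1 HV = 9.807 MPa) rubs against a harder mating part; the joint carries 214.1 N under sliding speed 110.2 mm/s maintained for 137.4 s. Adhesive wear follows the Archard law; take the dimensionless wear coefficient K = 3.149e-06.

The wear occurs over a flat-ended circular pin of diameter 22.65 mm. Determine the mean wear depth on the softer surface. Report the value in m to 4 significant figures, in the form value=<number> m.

value=3.233e-08 m

The algebra runs at full precision — the intermediates are printed rounded — rounded once at the end, at four significant figures.
Sliding speed v = 110.2 mm/s = 0.1102 m/s. Sliding distance L = v·t = 0.1102 m/s × 137.4 s = 15.14 m.
Hardness H = 79.90 HV × 9.807 MPa/HV = 783.6 MPa = 7.836e+08 Pa.
Pin diameter d = 22.65 mm = 0.02265 m. Contact area A = π·d²/4 = π·(0.02265 m)²/4 = 4.029e-04 m².
In SI base units, W = 214.1 N, H = 7.836e+08 Pa, K = 3.149e-06.
Wear volume V = K·W·L/H = 3.149e-06 · 214.1 · 15.14 / 7.836e+08 = 1.303e-11 m³.
Depth h = V/A = 1.303e-11 / 4.029e-04 = 3.233e-08 m.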